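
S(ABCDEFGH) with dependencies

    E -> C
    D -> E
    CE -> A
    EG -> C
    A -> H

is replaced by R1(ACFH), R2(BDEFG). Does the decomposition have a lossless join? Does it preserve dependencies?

Lossless test: (F)⁺ = {F}, which is a superkey of neither fragment — lossy.
Dependency preservation: the restricted closure of {E} across the fragments never reaches {C}, so E → C cannot be enforced without a join — not preserved.

lossy and not dependency-preserving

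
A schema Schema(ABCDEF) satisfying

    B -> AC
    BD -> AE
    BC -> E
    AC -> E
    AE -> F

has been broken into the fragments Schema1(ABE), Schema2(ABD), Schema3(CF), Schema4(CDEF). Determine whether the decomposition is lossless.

No

Chase test. Columns are ABCDEF; row i has aⱼ where attribute j ∈ Schemai, else bᵢⱼ.
Initial tableau (one row per fragment):
  row 1: a1 a2 b13 b14 a5 b16
  row 2: a1 a2 b23 a4 b25 b26
  row 3: b31 b32 a3 b34 b35 a6
  row 4: b41 b42 a3 a4 a5 a6
Rows 1 and 2 agree on B; apply B→AC and equate their AC entries.
Rows 1 and 2 agree on BC; apply BC→E and equate their E entries.
Rows 1 and 2 agree on AE; apply AE→F and equate their F entries.
No row becomes fully distinguished — the join is lossy.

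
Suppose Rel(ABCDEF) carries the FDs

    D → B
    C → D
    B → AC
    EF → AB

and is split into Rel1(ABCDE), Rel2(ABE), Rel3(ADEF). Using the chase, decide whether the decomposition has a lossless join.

Chase test. Columns are ABCDEF; row i has aⱼ where attribute j ∈ Reli, else bᵢⱼ.
Initial tableau (one row per fragment):
  row 1: a1 a2 a3 a4 a5 b16
  row 2: a1 a2 b23 b24 a5 b26
  row 3: a1 b32 b33 a4 a5 a6
Rows 1 and 3 agree on D; apply D→B and equate their B entries.
Rows 1 and 2 agree on B; apply B→AC and equate their AC entries.
Rows 1 and 3 agree on B; apply B→AC and equate their AC entries.
Rows 1 and 2 agree on C; apply C→D and equate their D entries.
Row 3 is now all distinguished symbols — the join is lossless.

Yes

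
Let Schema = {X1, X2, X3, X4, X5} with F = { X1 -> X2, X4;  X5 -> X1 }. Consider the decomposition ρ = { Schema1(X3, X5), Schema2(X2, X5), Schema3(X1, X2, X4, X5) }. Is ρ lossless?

Yes

Chase test. Columns are X1, X2, X3, X4, X5; row i has aⱼ where attribute j ∈ Schemai, else bᵢⱼ.
Initial tableau (one row per fragment):
  row 1: b11 b12 a3 b14 a5
  row 2: b21 a2 b23 b24 a5
  row 3: a1 a2 b33 a4 a5
Rows 1 and 2 agree on X5; apply X5→X1 and equate their X1 entries.
Rows 1 and 3 agree on X5; apply X5→X1 and equate their X1 entries.
Rows 1 and 2 agree on X1; apply X1→X2, X4 and equate their X2, X4 entries.
Rows 1 and 3 agree on X1; apply X1→X2, X4 and equate their X2, X4 entries.
Row 1 is now all distinguished symbols — the join is lossless.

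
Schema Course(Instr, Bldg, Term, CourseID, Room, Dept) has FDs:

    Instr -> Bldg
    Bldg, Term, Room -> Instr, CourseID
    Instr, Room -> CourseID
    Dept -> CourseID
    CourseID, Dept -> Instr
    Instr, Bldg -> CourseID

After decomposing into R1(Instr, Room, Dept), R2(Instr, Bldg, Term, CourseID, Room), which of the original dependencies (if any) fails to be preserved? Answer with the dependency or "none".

Instr → Bldg lies within R2.
Bldg, Term, Room → Instr, CourseID lies within R2.
Instr, Room → CourseID lies within R2.
Dept → CourseID: restricted closure across fragments reaches CourseID.
CourseID, Dept → Instr: restricted closure across fragments reaches Instr.
Instr, Bldg → CourseID lies within R2.
Every dependency is enforceable on the fragments, so the decomposition is dependency-preserving.

none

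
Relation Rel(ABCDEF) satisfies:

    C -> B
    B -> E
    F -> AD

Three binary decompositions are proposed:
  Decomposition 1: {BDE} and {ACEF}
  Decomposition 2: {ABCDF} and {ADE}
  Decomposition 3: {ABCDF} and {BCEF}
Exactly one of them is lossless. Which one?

Decomposition 1: common = {E}, closure = {E} → lossy.
Decomposition 2: common = {AD}, closure = {AD} → lossy.
Decomposition 3: common = {BCF}, closure = {ABCDEF} → lossless.

Decomposition 3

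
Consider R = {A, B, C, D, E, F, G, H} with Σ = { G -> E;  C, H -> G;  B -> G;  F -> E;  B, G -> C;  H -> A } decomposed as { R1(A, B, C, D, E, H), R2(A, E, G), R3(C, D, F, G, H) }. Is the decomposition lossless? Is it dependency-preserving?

lossy and not dependency-preserving

Lossless test (chase): Rows 2 and 3 agree on G; apply G→E and equate their E entries. Rows 1 and 3 agree on C, H; apply C, H→G and equate their G entries. Rows 1 and 3 agree on H; apply H→A and equate their A entries. No row becomes fully distinguished — the join is lossy.
Dependency preservation: the restricted closure of {B} across the fragments never reaches {G}, so B → G cannot be enforced without a join — not preserved.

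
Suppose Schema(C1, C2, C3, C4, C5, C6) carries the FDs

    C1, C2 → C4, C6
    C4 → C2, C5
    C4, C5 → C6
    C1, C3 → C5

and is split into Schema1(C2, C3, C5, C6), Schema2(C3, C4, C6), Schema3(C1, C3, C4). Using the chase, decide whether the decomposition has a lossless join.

No

Chase test. Columns are C1, C2, C3, C4, C5, C6; row i has aⱼ where attribute j ∈ Schemai, else bᵢⱼ.
Initial tableau (one row per fragment):
  row 1: b11 a2 a3 b14 a5 a6
  row 2: b21 b22 a3 a4 b25 a6
  row 3: a1 b32 a3 a4 b35 b36
Rows 2 and 3 agree on C4; apply C4→C2, C5 and equate their C2, C5 entries.
Rows 2 and 3 agree on C4, C5; apply C4, C5→C6 and equate their C6 entries.
No row becomes fully distinguished — the join is lossy.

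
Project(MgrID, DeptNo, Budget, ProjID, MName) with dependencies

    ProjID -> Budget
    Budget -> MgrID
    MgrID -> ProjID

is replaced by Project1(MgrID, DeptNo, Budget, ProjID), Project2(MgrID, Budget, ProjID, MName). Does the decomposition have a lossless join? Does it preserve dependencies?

lossy but dependency-preserving

Lossless test: (MgrID, Budget, ProjID)⁺ = {MgrID, Budget, ProjID}, which is a superkey of neither fragment — lossy.
Dependency preservation: every FD's attributes lie within a single fragment, so each can be enforced locally — preserved.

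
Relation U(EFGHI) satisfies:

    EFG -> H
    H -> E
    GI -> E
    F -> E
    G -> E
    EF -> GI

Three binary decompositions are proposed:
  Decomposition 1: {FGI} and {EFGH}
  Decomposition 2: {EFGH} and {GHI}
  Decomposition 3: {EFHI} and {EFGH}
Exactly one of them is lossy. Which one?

Decomposition 1: common = {FG}, closure = {EFGHI} → lossless.
Decomposition 2: common = {GH}, closure = {EGH} → lossy.
Decomposition 3: common = {EFH}, closure = {EFGHI} → lossless.

Decomposition 2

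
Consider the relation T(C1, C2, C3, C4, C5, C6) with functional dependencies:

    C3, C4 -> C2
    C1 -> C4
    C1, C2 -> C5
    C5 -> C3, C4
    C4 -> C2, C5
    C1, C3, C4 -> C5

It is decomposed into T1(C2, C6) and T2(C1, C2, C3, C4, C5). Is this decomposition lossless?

Common attributes: T1 ∩ T2 = {C2}.
No dependency enlarges {C2}, so (C2)⁺ = {C2}.
The closure contains neither all of T1 = {C2, C6} nor all of T2 = {C1, C2, C3, C4, C5}, so the common attributes are not a superkey of either fragment. The join is lossy.

No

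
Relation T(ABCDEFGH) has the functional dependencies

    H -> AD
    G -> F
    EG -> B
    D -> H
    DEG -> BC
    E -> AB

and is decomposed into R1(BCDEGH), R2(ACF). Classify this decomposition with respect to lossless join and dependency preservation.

lossy and not dependency-preserving

Lossless test: (C)⁺ = {C}, which is a superkey of neither fragment — lossy.
Dependency preservation: the restricted closure of {H} across the fragments never reaches {AD}, so H → AD cannot be enforced without a join — not preserved.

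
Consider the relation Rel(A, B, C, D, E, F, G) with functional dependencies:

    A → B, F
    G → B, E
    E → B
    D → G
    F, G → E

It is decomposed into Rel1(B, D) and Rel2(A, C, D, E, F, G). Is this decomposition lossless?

Yes

Common attributes: Rel1 ∩ Rel2 = {D}.
Closure of {D}: D → G applies, adding G; G → B, E applies, adding B, E. So (D)⁺ = {B, D, E, G}.
This closure contains every attribute of Rel1, so Rel1 ∩ Rel2 → Rel1. The join is lossless.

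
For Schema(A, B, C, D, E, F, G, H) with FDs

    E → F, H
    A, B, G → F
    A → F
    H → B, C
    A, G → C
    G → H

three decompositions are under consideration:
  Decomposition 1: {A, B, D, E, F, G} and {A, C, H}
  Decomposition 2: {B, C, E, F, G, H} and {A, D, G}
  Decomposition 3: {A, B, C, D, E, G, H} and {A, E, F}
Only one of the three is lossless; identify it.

Decomposition 3

Decomposition 1: common = {A}, closure = {A, F} → lossy.
Decomposition 2: common = {G}, closure = {B, C, G, H} → lossy.
Decomposition 3: common = {A, E}, closure = {A, B, C, E, F, H} → lossless.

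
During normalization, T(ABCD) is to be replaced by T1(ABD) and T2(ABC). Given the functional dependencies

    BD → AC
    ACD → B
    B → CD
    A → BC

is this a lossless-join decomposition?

Common attributes: T1 ∩ T2 = {AB}.
Closure of {AB}: B → CD applies, adding CD. So (AB)⁺ = {ABCD}.
This closure contains every attribute of T1, so T1 ∩ T2 → T1. The join is lossless.

Yes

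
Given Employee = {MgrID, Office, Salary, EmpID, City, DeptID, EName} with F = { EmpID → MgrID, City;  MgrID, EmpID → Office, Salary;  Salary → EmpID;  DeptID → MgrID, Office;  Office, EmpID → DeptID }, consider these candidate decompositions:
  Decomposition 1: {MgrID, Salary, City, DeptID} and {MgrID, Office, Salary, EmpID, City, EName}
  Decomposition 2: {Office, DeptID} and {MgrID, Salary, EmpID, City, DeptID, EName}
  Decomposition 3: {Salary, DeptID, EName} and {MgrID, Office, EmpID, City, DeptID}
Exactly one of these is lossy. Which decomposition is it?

Decomposition 1: common = {MgrID, Salary, City}, closure = {MgrID, Office, Salary, EmpID, City, DeptID} → lossless.
Decomposition 2: common = {DeptID}, closure = {MgrID, Office, DeptID} → lossless.
Decomposition 3: common = {DeptID}, closure = {MgrID, Office, DeptID} → lossy.

Decomposition 3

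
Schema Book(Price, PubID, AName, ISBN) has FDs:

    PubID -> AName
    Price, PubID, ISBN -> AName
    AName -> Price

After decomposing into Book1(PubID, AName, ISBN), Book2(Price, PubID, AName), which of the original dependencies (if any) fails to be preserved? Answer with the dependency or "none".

PubID → AName lies within Book1.
Price, PubID, ISBN → AName: restricted closure across fragments reaches AName.
AName → Price lies within Book2.
Every dependency is enforceable on the fragments, so the decomposition is dependency-preserving.

none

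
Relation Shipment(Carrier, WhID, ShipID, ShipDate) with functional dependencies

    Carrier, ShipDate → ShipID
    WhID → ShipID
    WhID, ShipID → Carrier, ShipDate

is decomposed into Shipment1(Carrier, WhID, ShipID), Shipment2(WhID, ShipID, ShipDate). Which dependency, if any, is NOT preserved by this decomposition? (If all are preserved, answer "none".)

Carrier, ShipDate → ShipID

Check Carrier, ShipDate → ShipID: no single fragment contains all of {Carrier, ShipID, ShipDate}, and the restricted closure of {Carrier, ShipDate} across the fragments never reaches {ShipID}.
WhID → ShipID is preserved.
WhID, ShipID → Carrier, ShipDate is preserved.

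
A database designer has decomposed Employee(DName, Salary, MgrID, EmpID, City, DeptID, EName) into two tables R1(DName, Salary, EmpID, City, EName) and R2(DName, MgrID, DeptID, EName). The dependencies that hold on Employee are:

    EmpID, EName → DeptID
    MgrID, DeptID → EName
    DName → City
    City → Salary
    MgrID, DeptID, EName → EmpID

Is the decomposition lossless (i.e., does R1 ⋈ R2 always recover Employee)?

Common attributes: R1 ∩ R2 = {DName, EName}.
Closure of {DName, EName}: DName → City applies, adding City; City → Salary applies, adding Salary. So (DName, EName)⁺ = {DName, Salary, City, EName}.
The closure contains neither all of R1 = {DName, Salary, EmpID, City, EName} nor all of R2 = {DName, MgrID, DeptID, EName}, so the common attributes are not a superkey of either fragment. The join is lossy.

No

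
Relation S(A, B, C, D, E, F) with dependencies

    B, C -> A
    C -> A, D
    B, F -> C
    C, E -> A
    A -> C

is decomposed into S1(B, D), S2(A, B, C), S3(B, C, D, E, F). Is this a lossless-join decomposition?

Yes

Chase test. Columns are A, B, C, D, E, F; row i has aⱼ where attribute j ∈ Si, else bᵢⱼ.
Initial tableau (one row per fragment):
  row 1: b11 a2 b13 a4 b15 b16
  row 2: a1 a2 a3 b24 b25 b26
  row 3: b31 a2 a3 a4 a5 a6
Rows 2 and 3 agree on B, C; apply B, C→A and equate their A entries.
Rows 2 and 3 agree on C; apply C→A, D and equate their A, D entries.
Row 3 is now all distinguished symbols — the join is lossless.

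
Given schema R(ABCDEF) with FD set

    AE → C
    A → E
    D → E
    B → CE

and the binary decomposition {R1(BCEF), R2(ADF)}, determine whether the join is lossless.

No

Common attributes: R1 ∩ R2 = {F}.
No dependency enlarges {F}, so (F)⁺ = {F}.
The closure contains neither all of R1 = {BCEF} nor all of R2 = {ADF}, so the common attributes are not a superkey of either fragment. The join is lossy.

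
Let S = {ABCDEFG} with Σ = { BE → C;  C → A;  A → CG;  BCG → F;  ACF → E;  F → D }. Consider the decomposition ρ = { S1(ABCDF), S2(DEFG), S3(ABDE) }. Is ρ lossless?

No

Chase test. Columns are ABCDEFG; row i has aⱼ where attribute j ∈ Si, else bᵢⱼ.
Initial tableau (one row per fragment):
  row 1: a1 a2 a3 a4 b15 a6 b17
  row 2: b21 b22 b23 a4 a5 a6 a7
  row 3: a1 a2 b33 a4 a5 b36 b37
Rows 1 and 3 agree on A; apply A→CG and equate their CG entries.
Rows 1 and 3 agree on BCG; apply BCG→F and equate their F entries.
Rows 1 and 3 agree on ACF; apply ACF→E and equate their E entries.
No row becomes fully distinguished — the join is lossy.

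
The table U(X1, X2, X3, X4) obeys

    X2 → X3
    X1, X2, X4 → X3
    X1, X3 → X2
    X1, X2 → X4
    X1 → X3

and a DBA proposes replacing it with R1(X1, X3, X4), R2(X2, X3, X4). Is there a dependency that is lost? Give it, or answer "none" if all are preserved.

X1, X3 → X2

Check X1, X3 → X2: no single fragment contains all of {X1, X2, X3}, and the restricted closure of {X1, X3} across the fragments never reaches {X2}.
X2 → X3 is preserved.
X1, X2, X4 → X3 is preserved.
X1, X2 → X4 is preserved.
X1 → X3 is preserved.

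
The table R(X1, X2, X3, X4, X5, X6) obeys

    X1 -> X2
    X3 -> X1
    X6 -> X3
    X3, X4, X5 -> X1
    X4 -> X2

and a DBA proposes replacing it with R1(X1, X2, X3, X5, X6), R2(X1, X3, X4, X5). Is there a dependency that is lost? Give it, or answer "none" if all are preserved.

X4 -> X2

Check X4 → X2: no single fragment contains all of {X2, X4}, and the restricted closure of {X4} across the fragments never reaches {X2}.
X1 → X2 is preserved.
X3 → X1 is preserved.
X6 → X3 is preserved.
X3, X4, X5 → X1 is preserved.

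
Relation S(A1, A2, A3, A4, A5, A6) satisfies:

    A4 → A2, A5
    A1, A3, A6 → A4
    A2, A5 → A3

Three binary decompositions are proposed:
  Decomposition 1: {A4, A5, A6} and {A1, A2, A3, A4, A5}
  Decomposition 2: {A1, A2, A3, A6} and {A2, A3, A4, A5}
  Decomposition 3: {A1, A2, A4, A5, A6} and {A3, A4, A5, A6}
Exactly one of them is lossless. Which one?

Decomposition 3

Decomposition 1: common = {A4, A5}, closure = {A2, A3, A4, A5} → lossy.
Decomposition 2: common = {A2, A3}, closure = {A2, A3} → lossy.
Decomposition 3: common = {A4, A5, A6}, closure = {A2, A3, A4, A5, A6} → lossless.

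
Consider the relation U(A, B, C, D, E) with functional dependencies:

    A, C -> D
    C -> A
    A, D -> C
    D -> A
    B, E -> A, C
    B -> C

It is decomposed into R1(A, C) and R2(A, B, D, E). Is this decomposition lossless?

Common attributes: R1 ∩ R2 = {A}.
No dependency enlarges {A}, so (A)⁺ = {A}.
The closure contains neither all of R1 = {A, C} nor all of R2 = {A, B, D, E}, so the common attributes are not a superkey of either fragment. The join is lossy.

No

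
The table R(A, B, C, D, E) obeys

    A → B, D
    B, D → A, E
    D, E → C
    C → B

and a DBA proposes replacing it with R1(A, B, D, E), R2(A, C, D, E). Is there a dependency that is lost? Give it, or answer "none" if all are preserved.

C → B

Check C → B: no single fragment contains all of {B, C}, and the restricted closure of {C} across the fragments never reaches {B}.
A → B, D is preserved.
B, D → A, E is preserved.
D, E → C is preserved.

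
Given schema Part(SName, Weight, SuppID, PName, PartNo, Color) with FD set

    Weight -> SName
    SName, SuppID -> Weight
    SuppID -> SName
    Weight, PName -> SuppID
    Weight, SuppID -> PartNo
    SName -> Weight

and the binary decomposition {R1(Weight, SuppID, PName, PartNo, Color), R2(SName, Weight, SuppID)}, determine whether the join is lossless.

Common attributes: R1 ∩ R2 = {Weight, SuppID}.
Closure of {Weight, SuppID}: Weight → SName applies, adding SName; Weight, SuppID → PartNo applies, adding PartNo. So (Weight, SuppID)⁺ = {SName, Weight, SuppID, PartNo}.
This closure contains every attribute of R2, so R1 ∩ R2 → R2. The join is lossless.

Yes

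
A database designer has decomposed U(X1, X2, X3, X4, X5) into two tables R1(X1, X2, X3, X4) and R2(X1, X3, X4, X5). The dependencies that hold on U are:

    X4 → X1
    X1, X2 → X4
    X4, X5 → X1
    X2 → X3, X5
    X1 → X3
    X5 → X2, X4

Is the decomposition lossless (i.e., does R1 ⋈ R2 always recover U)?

Common attributes: R1 ∩ R2 = {X1, X3, X4}.
No dependency enlarges {X1, X3, X4}, so (X1, X3, X4)⁺ = {X1, X3, X4}.
The closure contains neither all of R1 = {X1, X2, X3, X4} nor all of R2 = {X1, X3, X4, X5}, so the common attributes are not a superkey of either fragment. The join is lossy.

No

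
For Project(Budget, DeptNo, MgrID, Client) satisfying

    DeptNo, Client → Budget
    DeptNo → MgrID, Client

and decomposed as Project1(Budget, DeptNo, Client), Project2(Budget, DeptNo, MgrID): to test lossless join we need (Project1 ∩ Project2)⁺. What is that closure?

Budget, DeptNo, MgrID, Client

Project1 ∩ Project2 = {Budget, DeptNo}.
DeptNo → MgrID, Client applies, adding MgrID, Client
Closure: {Budget, DeptNo, MgrID, Client}.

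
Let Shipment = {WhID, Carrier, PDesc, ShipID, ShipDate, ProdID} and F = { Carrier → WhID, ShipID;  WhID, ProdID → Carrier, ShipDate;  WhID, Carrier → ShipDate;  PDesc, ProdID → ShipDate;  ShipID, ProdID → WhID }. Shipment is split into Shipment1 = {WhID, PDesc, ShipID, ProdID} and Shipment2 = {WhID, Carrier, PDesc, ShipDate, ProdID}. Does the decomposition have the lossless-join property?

Common attributes: Shipment1 ∩ Shipment2 = {WhID, PDesc, ProdID}.
Closure of {WhID, PDesc, ProdID}: WhID, ProdID → Carrier, ShipDate applies, adding Carrier, ShipDate; Carrier → WhID, ShipID applies, adding ShipID. So (WhID, PDesc, ProdID)⁺ = {WhID, Carrier, PDesc, ShipID, ShipDate, ProdID}.
This closure contains every attribute of Shipment1, so Shipment1 ∩ Shipment2 → Shipment1. The join is lossless.

Yes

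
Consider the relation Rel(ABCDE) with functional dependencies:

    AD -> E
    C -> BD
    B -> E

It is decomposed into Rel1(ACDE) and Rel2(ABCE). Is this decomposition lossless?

Yes

Common attributes: Rel1 ∩ Rel2 = {ACE}.
Closure of {ACE}: C → BD applies, adding BD. So (ACE)⁺ = {ABCDE}.
This closure contains every attribute of Rel1, so Rel1 ∩ Rel2 → Rel1. The join is lossless.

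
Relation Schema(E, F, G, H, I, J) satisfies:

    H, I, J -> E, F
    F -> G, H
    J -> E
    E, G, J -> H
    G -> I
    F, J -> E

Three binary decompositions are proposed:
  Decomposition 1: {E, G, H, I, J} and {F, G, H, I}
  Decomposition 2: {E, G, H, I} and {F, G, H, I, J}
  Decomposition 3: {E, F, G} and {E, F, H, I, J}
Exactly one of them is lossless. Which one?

Decomposition 1: common = {G, H, I}, closure = {G, H, I} → lossy.
Decomposition 2: common = {G, H, I}, closure = {G, H, I} → lossy.
Decomposition 3: common = {E, F}, closure = {E, F, G, H, I} → lossless.

Decomposition 3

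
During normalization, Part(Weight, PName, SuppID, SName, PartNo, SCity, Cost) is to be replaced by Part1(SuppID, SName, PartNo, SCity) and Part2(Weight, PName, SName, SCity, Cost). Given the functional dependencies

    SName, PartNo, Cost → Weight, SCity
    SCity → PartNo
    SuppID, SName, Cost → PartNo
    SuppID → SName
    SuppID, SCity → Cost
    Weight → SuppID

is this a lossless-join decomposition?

No

Common attributes: Part1 ∩ Part2 = {SName, SCity}.
Closure of {SName, SCity}: SCity → PartNo applies, adding PartNo. So (SName, SCity)⁺ = {SName, PartNo, SCity}.
The closure contains neither all of Part1 = {SuppID, SName, PartNo, SCity} nor all of Part2 = {Weight, PName, SName, SCity, Cost}, so the common attributes are not a superkey of either fragment. The join is lossy.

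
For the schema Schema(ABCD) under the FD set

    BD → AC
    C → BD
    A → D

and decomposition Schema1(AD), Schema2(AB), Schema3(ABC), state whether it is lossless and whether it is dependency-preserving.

lossless but not dependency-preserving

Lossless test (chase): Rows 1 and 2 agree on A; apply A→D and equate their D entries. Rows 1 and 3 agree on A; apply A→D and equate their D entries. Rows 2 and 3 agree on BD; apply BD→AC and equate their AC entries. Row 2 is now all distinguished symbols — the join is lossless.
Dependency preservation: the restricted closure of {BD} across the fragments never reaches {AC}, so BD → AC cannot be enforced without a join — not preserved.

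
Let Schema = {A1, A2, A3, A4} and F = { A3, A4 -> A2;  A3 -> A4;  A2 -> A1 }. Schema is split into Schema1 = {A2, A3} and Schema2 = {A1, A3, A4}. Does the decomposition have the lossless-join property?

Yes

Common attributes: Schema1 ∩ Schema2 = {A3}.
Closure of {A3}: A3 → A4 applies, adding A4; A3, A4 → A2 applies, adding A2; A2 → A1 applies, adding A1. So (A3)⁺ = {A1, A2, A3, A4}.
This closure contains every attribute of Schema1, so Schema1 ∩ Schema2 → Schema1. The join is lossless.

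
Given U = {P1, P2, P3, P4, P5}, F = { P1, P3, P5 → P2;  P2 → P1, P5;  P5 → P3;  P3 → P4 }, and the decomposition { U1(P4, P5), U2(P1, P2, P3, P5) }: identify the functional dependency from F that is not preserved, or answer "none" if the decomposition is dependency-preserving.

P3 → P4

Check P3 → P4: no single fragment contains all of {P3, P4}, and the restricted closure of {P3} across the fragments never reaches {P4}.
P1, P3, P5 → P2 is preserved.
P2 → P1, P5 is preserved.
P5 → P3 is preserved.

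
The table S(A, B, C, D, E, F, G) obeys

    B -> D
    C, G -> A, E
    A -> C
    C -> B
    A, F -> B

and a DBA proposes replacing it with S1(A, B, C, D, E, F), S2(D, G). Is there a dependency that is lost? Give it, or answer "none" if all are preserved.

C, G -> A, E

Check C, G → A, E: no single fragment contains all of {A, C, E, G}, and the restricted closure of {C, G} across the fragments never reaches {A, E}.
B → D is preserved.
A → C is preserved.
C → B is preserved.
A, F → B is preserved.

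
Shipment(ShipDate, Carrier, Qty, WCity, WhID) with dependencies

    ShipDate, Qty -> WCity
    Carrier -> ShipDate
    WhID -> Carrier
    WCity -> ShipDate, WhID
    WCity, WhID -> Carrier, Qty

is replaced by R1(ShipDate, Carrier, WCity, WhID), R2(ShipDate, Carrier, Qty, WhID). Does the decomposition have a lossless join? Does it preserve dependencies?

lossy and not dependency-preserving

Lossless test: (ShipDate, Carrier, WhID)⁺ = {ShipDate, Carrier, WhID}, which is a superkey of neither fragment — lossy.
Dependency preservation: the restricted closure of {ShipDate, Qty} across the fragments never reaches {WCity}, so ShipDate, Qty → WCity cannot be enforced without a join — not preserved.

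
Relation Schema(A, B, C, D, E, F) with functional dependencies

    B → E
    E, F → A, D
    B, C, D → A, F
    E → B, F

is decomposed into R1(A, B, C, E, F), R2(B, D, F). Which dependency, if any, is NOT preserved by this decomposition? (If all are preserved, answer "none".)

B → E lies within R1.
E, F → A, D: restricted closure across fragments reaches A, D.
B, C, D → A, F: restricted closure across fragments reaches A, F.
E → B, F lies within R1.
Every dependency is enforceable on the fragments, so the decomposition is dependency-preserving.

none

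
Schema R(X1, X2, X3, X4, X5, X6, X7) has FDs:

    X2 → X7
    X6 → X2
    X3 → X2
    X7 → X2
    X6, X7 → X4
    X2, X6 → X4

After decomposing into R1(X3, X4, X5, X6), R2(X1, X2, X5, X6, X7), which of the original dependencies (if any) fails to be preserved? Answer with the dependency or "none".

X3 → X2

Check X3 → X2: no single fragment contains all of {X2, X3}, and the restricted closure of {X3} across the fragments never reaches {X2}.
X2 → X7 is preserved.
X6 → X2 is preserved.
X7 → X2 is preserved.
X6, X7 → X4 is preserved.
X2, X6 → X4 is preserved.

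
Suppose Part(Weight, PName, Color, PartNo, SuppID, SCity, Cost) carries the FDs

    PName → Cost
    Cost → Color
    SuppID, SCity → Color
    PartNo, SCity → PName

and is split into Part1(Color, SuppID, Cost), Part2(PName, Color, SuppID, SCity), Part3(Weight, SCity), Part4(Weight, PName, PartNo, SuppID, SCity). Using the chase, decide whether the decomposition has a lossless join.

No

Chase test. Columns are Weight, PName, Color, PartNo, SuppID, SCity, Cost; row i has aⱼ where attribute j ∈ Parti, else bᵢⱼ.
Initial tableau (one row per fragment):
  row 1: b11 b12 a3 b14 a5 b16 a7
  row 2: b21 a2 a3 b24 a5 a6 b27
  row 3: a1 b32 b33 b34 b35 a6 b37
  row 4: a1 a2 b43 a4 a5 a6 b47
Rows 2 and 4 agree on PName; apply PName→Cost and equate their Cost entries.
Rows 2 and 4 agree on Cost; apply Cost→Color and equate their Color entries.
No row becomes fully distinguished — the join is lossy.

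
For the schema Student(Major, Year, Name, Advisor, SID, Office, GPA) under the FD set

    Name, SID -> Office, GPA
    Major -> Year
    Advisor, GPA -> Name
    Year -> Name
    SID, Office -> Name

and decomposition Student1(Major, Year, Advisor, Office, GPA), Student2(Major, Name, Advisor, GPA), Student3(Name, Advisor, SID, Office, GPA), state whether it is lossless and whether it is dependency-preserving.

lossy and not dependency-preserving

Lossless test (chase): Rows 1 and 2 agree on Major; apply Major→Year and equate their Year entries. Rows 1 and 2 agree on Advisor, GPA; apply Advisor, GPA→Name and equate their Name entries. No row becomes fully distinguished — the join is lossy.
Dependency preservation: the restricted closure of {Year} across the fragments never reaches {Name}, so Year → Name cannot be enforced without a join — not preserved.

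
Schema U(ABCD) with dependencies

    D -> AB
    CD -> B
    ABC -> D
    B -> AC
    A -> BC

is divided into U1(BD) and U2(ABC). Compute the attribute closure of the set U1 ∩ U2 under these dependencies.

ABCD

U1 ∩ U2 = {B}.
B → AC applies, adding AC
ABC → D applies, adding D
Closure: {ABCD}.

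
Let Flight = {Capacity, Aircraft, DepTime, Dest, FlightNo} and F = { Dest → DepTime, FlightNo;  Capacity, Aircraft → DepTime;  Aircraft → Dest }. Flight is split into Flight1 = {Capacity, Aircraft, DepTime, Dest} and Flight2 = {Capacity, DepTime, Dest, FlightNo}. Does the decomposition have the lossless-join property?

Yes

Common attributes: Flight1 ∩ Flight2 = {Capacity, DepTime, Dest}.
Closure of {Capacity, DepTime, Dest}: Dest → DepTime, FlightNo applies, adding FlightNo. So (Capacity, DepTime, Dest)⁺ = {Capacity, DepTime, Dest, FlightNo}.
This closure contains every attribute of Flight2, so Flight1 ∩ Flight2 → Flight2. The join is lossless.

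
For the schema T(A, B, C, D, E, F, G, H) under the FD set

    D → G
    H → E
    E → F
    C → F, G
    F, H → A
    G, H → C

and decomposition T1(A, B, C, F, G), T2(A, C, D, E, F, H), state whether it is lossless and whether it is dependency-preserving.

Lossless test: (A, C, F)⁺ = {A, C, F, G}, which is a superkey of neither fragment — lossy.
Dependency preservation: the restricted closure of {D} across the fragments never reaches {G}, so D → G cannot be enforced without a join — not preserved.

lossy and not dependency-preserving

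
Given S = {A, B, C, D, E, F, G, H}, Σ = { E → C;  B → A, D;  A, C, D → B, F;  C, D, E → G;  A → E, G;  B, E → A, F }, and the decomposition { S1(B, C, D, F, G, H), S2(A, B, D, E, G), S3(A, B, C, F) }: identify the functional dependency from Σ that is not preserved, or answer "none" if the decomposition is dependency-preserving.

Check E → C: no single fragment contains all of {C, E}, and the restricted closure of {E} across the fragments never reaches {C}.
B → A, D is preserved.
A, C, D → B, F is preserved.
C, D, E → G is preserved.
A → E, G is preserved.
B, E → A, F is preserved.

E → C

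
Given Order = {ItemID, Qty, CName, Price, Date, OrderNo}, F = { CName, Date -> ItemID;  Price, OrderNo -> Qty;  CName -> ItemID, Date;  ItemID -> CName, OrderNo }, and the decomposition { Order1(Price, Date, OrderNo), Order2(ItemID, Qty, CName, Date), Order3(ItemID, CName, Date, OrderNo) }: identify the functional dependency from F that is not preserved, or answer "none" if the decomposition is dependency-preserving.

Check Price, OrderNo → Qty: no single fragment contains all of {Qty, Price, OrderNo}, and the restricted closure of {Price, OrderNo} across the fragments never reaches {Qty}.
CName, Date → ItemID is preserved.
CName → ItemID, Date is preserved.
ItemID → CName, OrderNo is preserved.

Price, OrderNo -> Qty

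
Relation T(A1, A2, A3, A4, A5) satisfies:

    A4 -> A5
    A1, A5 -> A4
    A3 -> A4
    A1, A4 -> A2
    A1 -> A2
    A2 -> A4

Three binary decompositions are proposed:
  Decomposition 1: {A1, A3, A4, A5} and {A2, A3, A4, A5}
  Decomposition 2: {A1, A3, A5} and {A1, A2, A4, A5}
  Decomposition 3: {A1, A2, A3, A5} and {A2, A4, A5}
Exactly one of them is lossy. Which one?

Decomposition 1

Decomposition 1: common = {A3, A4, A5}, closure = {A3, A4, A5} → lossy.
Decomposition 2: common = {A1, A5}, closure = {A1, A2, A4, A5} → lossless.
Decomposition 3: common = {A2, A5}, closure = {A2, A4, A5} → lossless.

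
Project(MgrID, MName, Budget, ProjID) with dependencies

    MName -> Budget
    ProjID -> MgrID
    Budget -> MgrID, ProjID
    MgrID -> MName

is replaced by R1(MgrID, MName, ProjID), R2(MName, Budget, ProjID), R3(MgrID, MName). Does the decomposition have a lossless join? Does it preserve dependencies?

Lossless test (chase): Rows 1 and 2 agree on MName; apply MName→Budget and equate their Budget entries. Rows 1 and 3 agree on MName; apply MName→Budget and equate their Budget entries. Rows 1 and 2 agree on ProjID; apply ProjID→MgrID and equate their MgrID entries. Rows 1 and 3 agree on Budget; apply Budget→MgrID, ProjID and equate their MgrID, ProjID entries. Row 1 is now all distinguished symbols — the join is lossless.
Dependency preservation: Budget → MgrID, ProjID is not contained in any single fragment, but the restricted closure of its left-hand side across the fragments still reaches the right-hand side; the remaining FDs each lie inside some fragment. All dependencies are preserved.

lossless and dependency-preserving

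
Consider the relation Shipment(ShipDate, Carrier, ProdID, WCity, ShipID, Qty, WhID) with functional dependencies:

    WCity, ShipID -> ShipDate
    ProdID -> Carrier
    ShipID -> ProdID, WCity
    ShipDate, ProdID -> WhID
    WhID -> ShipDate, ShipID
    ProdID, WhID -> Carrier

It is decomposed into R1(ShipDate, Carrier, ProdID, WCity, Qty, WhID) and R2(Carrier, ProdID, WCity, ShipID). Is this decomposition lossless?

Common attributes: R1 ∩ R2 = {Carrier, ProdID, WCity}.
No dependency enlarges {Carrier, ProdID, WCity}, so (Carrier, ProdID, WCity)⁺ = {Carrier, ProdID, WCity}.
The closure contains neither all of R1 = {ShipDate, Carrier, ProdID, WCity, Qty, WhID} nor all of R2 = {Carrier, ProdID, WCity, ShipID}, so the common attributes are not a superkey of either fragment. The join is lossy.

No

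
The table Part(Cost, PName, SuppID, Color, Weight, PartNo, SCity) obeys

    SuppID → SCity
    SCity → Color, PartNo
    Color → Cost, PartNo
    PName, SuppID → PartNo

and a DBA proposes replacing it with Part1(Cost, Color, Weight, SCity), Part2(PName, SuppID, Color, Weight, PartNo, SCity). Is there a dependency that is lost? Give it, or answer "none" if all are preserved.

SuppID → SCity lies within Part2.
SCity → Color, PartNo lies within Part2.
Color → Cost, PartNo: restricted closure across fragments reaches Cost, PartNo.
PName, SuppID → PartNo lies within Part2.
Every dependency is enforceable on the fragments, so the decomposition is dependency-preserving.

none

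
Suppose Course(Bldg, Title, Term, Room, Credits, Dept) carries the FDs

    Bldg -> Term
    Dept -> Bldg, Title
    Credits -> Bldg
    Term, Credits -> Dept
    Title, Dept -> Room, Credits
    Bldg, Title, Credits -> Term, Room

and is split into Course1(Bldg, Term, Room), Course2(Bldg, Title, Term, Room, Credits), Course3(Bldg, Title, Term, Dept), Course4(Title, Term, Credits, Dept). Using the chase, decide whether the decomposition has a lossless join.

Chase test. Columns are Bldg, Title, Term, Room, Credits, Dept; row i has aⱼ where attribute j ∈ Coursei, else bᵢⱼ.
Initial tableau (one row per fragment):
  row 1: a1 b12 a3 a4 b15 b16
  row 2: a1 a2 a3 a4 a5 b26
  row 3: a1 a2 a3 b34 b35 a6
  row 4: b41 a2 a3 b44 a5 a6
Rows 3 and 4 agree on Dept; apply Dept→Bldg, Title and equate their Bldg, Title entries.
Rows 2 and 4 agree on Term, Credits; apply Term, Credits→Dept and equate their Dept entries.
Rows 2 and 3 agree on Title, Dept; apply Title, Dept→Room, Credits and equate their Room, Credits entries.
Rows 2 and 4 agree on Title, Dept; apply Title, Dept→Room, Credits and equate their Room, Credits entries.
Row 2 is now all distinguished symbols — the join is lossless.

Yes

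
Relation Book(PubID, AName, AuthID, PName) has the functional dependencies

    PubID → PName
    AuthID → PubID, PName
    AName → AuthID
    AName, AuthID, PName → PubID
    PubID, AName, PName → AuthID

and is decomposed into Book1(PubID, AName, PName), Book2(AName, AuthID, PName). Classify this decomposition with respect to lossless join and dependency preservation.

Lossless test: (AName, PName)⁺ = {PubID, AName, AuthID, PName}, which contains all of one fragment — lossless.
Dependency preservation: the restricted closure of {AuthID} across the fragments never reaches {PubID, PName}, so AuthID → PubID, PName cannot be enforced without a join — not preserved.

lossless but not dependency-preserving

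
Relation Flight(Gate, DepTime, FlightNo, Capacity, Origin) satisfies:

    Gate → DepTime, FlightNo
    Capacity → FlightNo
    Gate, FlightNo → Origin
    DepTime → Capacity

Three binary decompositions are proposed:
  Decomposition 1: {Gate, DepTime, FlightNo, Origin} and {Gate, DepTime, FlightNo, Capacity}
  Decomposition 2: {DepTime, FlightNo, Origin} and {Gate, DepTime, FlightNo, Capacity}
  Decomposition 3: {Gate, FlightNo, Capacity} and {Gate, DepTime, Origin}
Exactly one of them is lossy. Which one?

Decomposition 2

Decomposition 1: common = {Gate, DepTime, FlightNo}, closure = {Gate, DepTime, FlightNo, Capacity, Origin} → lossless.
Decomposition 2: common = {DepTime, FlightNo}, closure = {DepTime, FlightNo, Capacity} → lossy.
Decomposition 3: common = {Gate}, closure = {Gate, DepTime, FlightNo, Capacity, Origin} → lossless.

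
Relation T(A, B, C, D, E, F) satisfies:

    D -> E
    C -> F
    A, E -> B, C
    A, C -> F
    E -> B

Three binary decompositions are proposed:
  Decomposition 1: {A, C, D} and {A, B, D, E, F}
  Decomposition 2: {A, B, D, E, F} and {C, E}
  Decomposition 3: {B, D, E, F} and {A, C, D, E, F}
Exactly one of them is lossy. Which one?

Decomposition 1: common = {A, D}, closure = {A, B, C, D, E, F} → lossless.
Decomposition 2: common = {E}, closure = {B, E} → lossy.
Decomposition 3: common = {D, E, F}, closure = {B, D, E, F} → lossless.

Decomposition 2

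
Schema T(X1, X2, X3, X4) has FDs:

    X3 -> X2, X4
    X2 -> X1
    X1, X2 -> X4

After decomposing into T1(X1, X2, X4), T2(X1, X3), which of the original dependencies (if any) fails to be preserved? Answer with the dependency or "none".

Check X3 → X2, X4: no single fragment contains all of {X2, X3, X4}, and the restricted closure of {X3} across the fragments never reaches {X2, X4}.
X2 → X1 is preserved.
X1, X2 → X4 is preserved.

X3 -> X2, X4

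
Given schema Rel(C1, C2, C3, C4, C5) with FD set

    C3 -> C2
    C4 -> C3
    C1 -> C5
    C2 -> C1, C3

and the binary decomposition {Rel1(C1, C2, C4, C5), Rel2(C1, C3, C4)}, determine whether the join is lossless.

Yes

Common attributes: Rel1 ∩ Rel2 = {C1, C4}.
Closure of {C1, C4}: C4 → C3 applies, adding C3; C1 → C5 applies, adding C5; C3 → C2 applies, adding C2. So (C1, C4)⁺ = {C1, C2, C3, C4, C5}.
This closure contains every attribute of Rel1, so Rel1 ∩ Rel2 → Rel1. The join is lossless.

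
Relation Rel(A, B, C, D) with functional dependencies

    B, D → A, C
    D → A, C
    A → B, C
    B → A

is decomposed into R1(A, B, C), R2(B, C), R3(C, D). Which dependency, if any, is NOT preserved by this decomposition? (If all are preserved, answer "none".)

D → A, C

Check D → A, C: no single fragment contains all of {A, C, D}, and the restricted closure of {D} across the fragments never reaches {A, C}.
B, D → A, C is preserved.
A → B, C is preserved.
B → A is preserved.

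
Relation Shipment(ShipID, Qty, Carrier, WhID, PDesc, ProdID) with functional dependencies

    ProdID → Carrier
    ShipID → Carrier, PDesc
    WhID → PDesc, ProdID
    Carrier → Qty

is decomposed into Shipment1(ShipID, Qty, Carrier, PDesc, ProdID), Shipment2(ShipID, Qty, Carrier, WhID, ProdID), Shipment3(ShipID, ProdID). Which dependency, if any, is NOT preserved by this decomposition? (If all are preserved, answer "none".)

Check WhID → PDesc, ProdID: no single fragment contains all of {WhID, PDesc, ProdID}, and the restricted closure of {WhID} across the fragments never reaches {PDesc, ProdID}.
ProdID → Carrier is preserved.
ShipID → Carrier, PDesc is preserved.
Carrier → Qty is preserved.

WhID → PDesc, ProdID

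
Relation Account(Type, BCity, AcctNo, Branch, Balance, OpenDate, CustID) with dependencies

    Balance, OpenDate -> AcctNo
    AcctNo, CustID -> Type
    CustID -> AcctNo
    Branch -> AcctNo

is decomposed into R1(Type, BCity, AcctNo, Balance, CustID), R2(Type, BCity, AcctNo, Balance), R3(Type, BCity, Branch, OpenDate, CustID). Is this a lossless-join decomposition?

Chase test. Columns are Type, BCity, AcctNo, Branch, Balance, OpenDate, CustID; row i has aⱼ where attribute j ∈ Ri, else bᵢⱼ.
Initial tableau (one row per fragment):
  row 1: a1 a2 a3 b14 a5 b16 a7
  row 2: a1 a2 a3 b24 a5 b26 b27
  row 3: a1 a2 b33 a4 b35 a6 a7
Rows 1 and 3 agree on CustID; apply CustID→AcctNo and equate their AcctNo entries.
No row becomes fully distinguished — the join is lossy.

No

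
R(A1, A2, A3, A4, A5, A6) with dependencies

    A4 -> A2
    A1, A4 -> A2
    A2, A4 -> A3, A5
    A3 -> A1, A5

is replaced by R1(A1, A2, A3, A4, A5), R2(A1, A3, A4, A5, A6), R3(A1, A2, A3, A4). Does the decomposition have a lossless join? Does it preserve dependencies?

Lossless test (chase): Rows 1 and 2 agree on A4; apply A4→A2 and equate their A2 entries. Rows 1 and 3 agree on A2, A4; apply A2, A4→A3, A5 and equate their A3, A5 entries. Row 2 is now all distinguished symbols — the join is lossless.
Dependency preservation: every FD's attributes lie within a single fragment, so each can be enforced locally — preserved.

lossless and dependency-preserving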